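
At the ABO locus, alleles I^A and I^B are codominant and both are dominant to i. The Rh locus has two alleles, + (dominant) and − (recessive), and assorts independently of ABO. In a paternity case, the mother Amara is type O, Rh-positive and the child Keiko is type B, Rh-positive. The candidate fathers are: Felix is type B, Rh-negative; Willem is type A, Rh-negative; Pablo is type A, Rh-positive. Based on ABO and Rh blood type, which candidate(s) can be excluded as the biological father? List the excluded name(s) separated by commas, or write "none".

Willem, Pablo

A candidate is excluded only if no genotype consistent with his phenotype could produce a type B, Rh-positive child with a type O, Rh-positive mother.
Willem (type A, Rh-): no genotype consistent with that phenotype can produce a type-B Rh+ child with a type-O mother.
Pablo (type A, Rh+): no genotype consistent with that phenotype can produce a type-B Rh+ child with a type-O mother.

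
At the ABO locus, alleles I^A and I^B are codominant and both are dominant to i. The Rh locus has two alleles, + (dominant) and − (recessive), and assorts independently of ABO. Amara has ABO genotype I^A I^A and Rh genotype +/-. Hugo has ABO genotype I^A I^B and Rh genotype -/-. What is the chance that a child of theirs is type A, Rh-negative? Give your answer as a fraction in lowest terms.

1/4

ABO cross I^A I^A × I^A I^B → offspring phenotypes: 1/2 A, 1/2 AB.
Rh cross +/- × -/- → 1/2 Rh+, 1/2 Rh-.
Independent loci: P(type A, Rh-negative) = 1/2 × 1/2 = 1/4.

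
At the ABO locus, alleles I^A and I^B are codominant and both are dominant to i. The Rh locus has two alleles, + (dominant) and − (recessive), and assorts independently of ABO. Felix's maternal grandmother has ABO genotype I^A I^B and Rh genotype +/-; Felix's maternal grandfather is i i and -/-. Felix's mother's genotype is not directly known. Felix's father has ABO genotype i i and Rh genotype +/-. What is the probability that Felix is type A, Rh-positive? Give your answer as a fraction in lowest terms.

Felix's mother's ABO genotype from I^A I^B × i i: 1/2 I^A i, 1/2 I^B i.
Crossing each possibility with the father i i and summing P(type A): 1/2·1/2 + 1/2·0 = 1/4.
Similarly for Rh via the mother's Rh distribution: P(Rh+) = 5/8.
Independent loci: 1/4 × 5/8 = 5/32.

5/32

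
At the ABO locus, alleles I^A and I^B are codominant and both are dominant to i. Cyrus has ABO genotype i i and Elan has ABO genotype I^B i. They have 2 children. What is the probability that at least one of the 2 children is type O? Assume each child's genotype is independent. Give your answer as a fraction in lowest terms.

3/4

ABO cross i i × I^B i → 1/2 O, 1/2 B.
So P(type O) = 1/2 per child.
P(none) = (1/2)^2 = 1/4; P(at least one) = 1 − 1/4 = 3/4.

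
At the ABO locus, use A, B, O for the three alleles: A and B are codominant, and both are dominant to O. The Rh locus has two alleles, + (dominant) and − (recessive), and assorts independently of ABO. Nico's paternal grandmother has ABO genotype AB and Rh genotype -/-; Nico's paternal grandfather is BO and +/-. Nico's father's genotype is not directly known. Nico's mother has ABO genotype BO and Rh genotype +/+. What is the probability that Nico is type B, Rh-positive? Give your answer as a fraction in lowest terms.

Nico's father's ABO genotype from AB × BO: 1/4 AB, 1/4 AO, 1/4 BB, 1/4 BO.
Crossing each possibility with the mother BO and summing P(type B): 1/4·1/2 + 1/4·1/4 + 1/4·1 + 1/4·3/4 = 5/8.
Similarly for Rh via the father's Rh distribution: P(Rh+) = 1.
Independent loci: 5/8 × 1 = 5/8.

5/8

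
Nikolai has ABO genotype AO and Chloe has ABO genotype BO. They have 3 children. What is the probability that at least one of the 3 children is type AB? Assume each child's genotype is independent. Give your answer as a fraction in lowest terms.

37/64

ABO cross AO × BO → 1/4 O, 1/4 A, 1/4 B, 1/4 AB.
So P(type AB) = 1/4 per child.
P(none) = (3/4)^3 = 27/64; P(at least one) = 1 − 27/64 = 37/64.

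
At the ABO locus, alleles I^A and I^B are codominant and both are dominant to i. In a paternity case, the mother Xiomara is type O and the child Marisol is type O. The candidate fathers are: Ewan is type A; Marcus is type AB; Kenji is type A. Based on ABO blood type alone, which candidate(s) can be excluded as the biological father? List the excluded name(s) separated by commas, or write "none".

A candidate is excluded only if no genotype consistent with his phenotype could produce a type O child with a type O mother.
Marcus (type AB): no genotype consistent with that phenotype can produce a type-O child with a type-O mother.

Marcus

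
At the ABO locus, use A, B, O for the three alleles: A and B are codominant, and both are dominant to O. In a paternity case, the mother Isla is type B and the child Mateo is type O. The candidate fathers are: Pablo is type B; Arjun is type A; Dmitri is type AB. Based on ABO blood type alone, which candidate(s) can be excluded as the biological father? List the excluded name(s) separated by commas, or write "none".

A candidate is excluded only if no genotype consistent with his phenotype could produce a type O child with a type B mother.
Dmitri (type AB): no genotype consistent with that phenotype can produce a type-O child with a type-B mother.

Dmitri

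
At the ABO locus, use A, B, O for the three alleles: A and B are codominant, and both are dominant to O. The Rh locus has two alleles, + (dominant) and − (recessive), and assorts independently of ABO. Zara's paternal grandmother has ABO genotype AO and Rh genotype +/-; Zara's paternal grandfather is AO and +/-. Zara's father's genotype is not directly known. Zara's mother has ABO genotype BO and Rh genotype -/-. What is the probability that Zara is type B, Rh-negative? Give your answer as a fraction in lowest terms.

1/8

Zara's father's ABO genotype from AO × AO: 1/4 AA, 1/2 AO, 1/4 OO.
Crossing each possibility with the mother BO and summing P(type B): 1/4·0 + 1/2·1/4 + 1/4·1/2 = 1/4.
Similarly for Rh via the father's Rh distribution: P(Rh-) = 1/2.
Independent loci: 1/4 × 1/2 = 1/8.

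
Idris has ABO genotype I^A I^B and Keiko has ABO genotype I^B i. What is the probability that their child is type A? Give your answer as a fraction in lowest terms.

ABO cross I^A I^B × I^B i → offspring phenotypes: 1/4 A, 1/2 B, 1/4 AB.
So P(type A) = 1/4.

1/4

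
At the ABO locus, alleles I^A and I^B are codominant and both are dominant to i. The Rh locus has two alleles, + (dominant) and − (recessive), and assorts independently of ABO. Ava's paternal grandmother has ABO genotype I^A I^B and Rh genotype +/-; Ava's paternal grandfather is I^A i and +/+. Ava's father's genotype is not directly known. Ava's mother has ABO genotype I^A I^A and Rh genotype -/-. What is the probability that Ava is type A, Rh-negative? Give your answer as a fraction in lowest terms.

Ava's father's ABO genotype from I^A I^B × I^A i: 1/4 I^A I^A, 1/4 I^A I^B, 1/4 I^A i, 1/4 I^B i.
Crossing each possibility with the mother I^A I^A and summing P(type A): 1/4·1 + 1/4·1/2 + 1/4·1 + 1/4·1/2 = 3/4.
Similarly for Rh via the father's Rh distribution: P(Rh-) = 1/4.
Independent loci: 3/4 × 1/4 = 3/16.

3/16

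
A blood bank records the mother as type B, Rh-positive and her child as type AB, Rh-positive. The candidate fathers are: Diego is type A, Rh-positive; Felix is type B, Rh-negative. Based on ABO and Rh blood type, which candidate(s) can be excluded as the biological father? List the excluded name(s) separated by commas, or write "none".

A candidate is excluded only if no genotype consistent with his phenotype could produce a type AB, Rh-positive child with a type B, Rh-positive mother.
Felix (type B, Rh-): no genotype consistent with that phenotype can produce a type-AB Rh+ child with a type-B mother.

Felix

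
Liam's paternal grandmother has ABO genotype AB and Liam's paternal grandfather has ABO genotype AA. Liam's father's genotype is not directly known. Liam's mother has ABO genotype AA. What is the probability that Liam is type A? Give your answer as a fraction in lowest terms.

Liam's father's ABO genotype from AB × AA: 1/2 AA, 1/2 AB.
Crossing each possibility with the mother AA and summing P(type A): 1/2·1 + 1/2·1/2 = 3/4.

3/4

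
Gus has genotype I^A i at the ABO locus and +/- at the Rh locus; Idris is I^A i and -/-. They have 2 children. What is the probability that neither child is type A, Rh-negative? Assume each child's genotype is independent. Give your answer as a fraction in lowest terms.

25/64

ABO cross I^A i × I^A i → 1/4 O, 3/4 A.
Rh cross +/- × -/- → 1/2 Rh+, 1/2 Rh-; so P(type A, Rh-negative) = 3/4 × 1/2 = 3/8 per child.
P(not type A, Rh-negative) = 5/8 for one child; (5/8)^2 = 25/64.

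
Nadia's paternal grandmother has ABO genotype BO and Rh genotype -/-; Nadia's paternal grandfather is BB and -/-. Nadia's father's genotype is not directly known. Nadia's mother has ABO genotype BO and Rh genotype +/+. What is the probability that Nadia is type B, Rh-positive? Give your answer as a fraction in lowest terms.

7/8

Nadia's father's ABO genotype from BO × BB: 1/2 BB, 1/2 BO.
Crossing each possibility with the mother BO and summing P(type B): 1/2·1 + 1/2·3/4 = 7/8.
Similarly for Rh via the father's Rh distribution: P(Rh+) = 1.
Independent loci: 7/8 × 1 = 7/8.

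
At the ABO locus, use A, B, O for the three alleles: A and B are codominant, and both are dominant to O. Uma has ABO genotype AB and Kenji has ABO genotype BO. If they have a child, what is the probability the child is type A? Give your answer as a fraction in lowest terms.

ABO cross AB × BO → offspring phenotypes: 1/4 A, 1/2 B, 1/4 AB.
So P(type A) = 1/4.

1/4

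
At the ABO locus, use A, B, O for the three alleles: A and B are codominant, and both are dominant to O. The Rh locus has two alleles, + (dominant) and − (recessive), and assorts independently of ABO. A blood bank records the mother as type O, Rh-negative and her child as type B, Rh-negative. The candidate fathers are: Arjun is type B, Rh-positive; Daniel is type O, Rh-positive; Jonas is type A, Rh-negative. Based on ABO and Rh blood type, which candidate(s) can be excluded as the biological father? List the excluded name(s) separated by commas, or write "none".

A candidate is excluded only if no genotype consistent with his phenotype could produce a type B, Rh-negative child with a type O, Rh-negative mother.
Daniel (type O, Rh+): no genotype consistent with that phenotype can produce a type-B Rh- child with a type-O mother.
Jonas (type A, Rh-): no genotype consistent with that phenotype can produce a type-B Rh- child with a type-O mother.

Daniel, Jonas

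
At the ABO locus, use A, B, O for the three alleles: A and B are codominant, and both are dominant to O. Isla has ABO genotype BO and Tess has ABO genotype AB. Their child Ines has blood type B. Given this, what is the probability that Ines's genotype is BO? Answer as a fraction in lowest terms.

Cross BO × AB → 1/4 AB, 1/4 AO, 1/4 BB, 1/4 BO.
Type-B genotypes among offspring: BB (1/4), BO (1/4); total 1/2.
P(BO | type B) = (1/4) / (1/2) = 1/2.

1/2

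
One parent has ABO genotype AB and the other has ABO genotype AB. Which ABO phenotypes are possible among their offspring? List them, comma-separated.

Gametes from AB × AB give offspring ABO genotypes AA, AB, BB, i.e. phenotypes A, B, AB.

A, B, AB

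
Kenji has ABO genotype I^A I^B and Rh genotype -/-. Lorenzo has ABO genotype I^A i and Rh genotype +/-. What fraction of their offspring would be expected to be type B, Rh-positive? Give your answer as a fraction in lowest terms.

ABO cross I^A I^B × I^A i → offspring phenotypes: 1/2 A, 1/4 B, 1/4 AB.
Rh cross -/- × +/- → 1/2 Rh+, 1/2 Rh-.
Independent loci: P(type B, Rh-positive) = 1/4 × 1/2 = 1/8.

1/8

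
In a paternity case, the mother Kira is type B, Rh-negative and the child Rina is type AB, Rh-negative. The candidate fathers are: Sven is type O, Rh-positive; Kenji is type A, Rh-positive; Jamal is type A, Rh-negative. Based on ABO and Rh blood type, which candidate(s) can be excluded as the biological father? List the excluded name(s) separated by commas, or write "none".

A candidate is excluded only if no genotype consistent with his phenotype could produce a type AB, Rh-negative child with a type B, Rh-negative mother.
Sven (type O, Rh+): no genotype consistent with that phenotype can produce a type-AB Rh- child with a type-B mother.

Sven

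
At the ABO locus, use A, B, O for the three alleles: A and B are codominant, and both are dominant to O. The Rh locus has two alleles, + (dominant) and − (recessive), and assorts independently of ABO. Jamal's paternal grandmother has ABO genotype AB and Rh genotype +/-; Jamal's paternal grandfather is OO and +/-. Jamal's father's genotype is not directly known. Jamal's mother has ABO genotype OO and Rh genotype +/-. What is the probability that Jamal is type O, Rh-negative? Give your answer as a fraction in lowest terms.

Jamal's father's ABO genotype from AB × OO: 1/2 AO, 1/2 BO.
Crossing each possibility with the mother OO and summing P(type O): 1/2·1/2 + 1/2·1/2 = 1/2.
Similarly for Rh via the father's Rh distribution: P(Rh-) = 1/4.
Independent loci: 1/2 × 1/4 = 1/8.

1/8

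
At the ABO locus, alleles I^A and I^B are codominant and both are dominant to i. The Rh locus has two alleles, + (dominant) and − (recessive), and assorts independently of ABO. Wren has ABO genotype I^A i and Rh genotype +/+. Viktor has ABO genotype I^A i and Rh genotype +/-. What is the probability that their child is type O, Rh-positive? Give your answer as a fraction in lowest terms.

ABO cross I^A i × I^A i → offspring phenotypes: 1/4 O, 3/4 A.
Rh cross +/+ × +/- → 1 Rh+.
Independent loci: P(type O, Rh-positive) = 1/4 × 1 = 1/4.

1/4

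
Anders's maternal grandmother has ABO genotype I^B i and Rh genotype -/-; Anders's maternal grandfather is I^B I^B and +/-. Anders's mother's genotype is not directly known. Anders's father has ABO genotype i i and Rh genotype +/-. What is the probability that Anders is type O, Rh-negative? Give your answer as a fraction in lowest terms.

3/32

Anders's mother's ABO genotype from I^B i × I^B I^B: 1/2 I^B I^B, 1/2 I^B i.
Crossing each possibility with the father i i and summing P(type O): 1/2·0 + 1/2·1/2 = 1/4.
Similarly for Rh via the mother's Rh distribution: P(Rh-) = 3/8.
Independent loci: 1/4 × 3/8 = 3/32.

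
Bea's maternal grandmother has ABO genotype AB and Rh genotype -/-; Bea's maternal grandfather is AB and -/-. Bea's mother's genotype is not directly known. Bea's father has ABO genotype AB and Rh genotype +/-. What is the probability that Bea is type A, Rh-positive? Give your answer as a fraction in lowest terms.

1/8

Bea's mother's ABO genotype from AB × AB: 1/4 AA, 1/2 AB, 1/4 BB.
Crossing each possibility with the father AB and summing P(type A): 1/4·1/2 + 1/2·1/4 + 1/4·0 = 1/4.
Similarly for Rh via the mother's Rh distribution: P(Rh+) = 1/2.
Independent loci: 1/4 × 1/2 = 1/8.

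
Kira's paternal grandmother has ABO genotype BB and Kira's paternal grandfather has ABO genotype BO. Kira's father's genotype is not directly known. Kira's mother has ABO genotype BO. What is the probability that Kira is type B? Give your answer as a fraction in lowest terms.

7/8

Kira's father's ABO genotype from BB × BO: 1/2 BB, 1/2 BO.
Crossing each possibility with the mother BO and summing P(type B): 1/2·1 + 1/2·3/4 = 7/8.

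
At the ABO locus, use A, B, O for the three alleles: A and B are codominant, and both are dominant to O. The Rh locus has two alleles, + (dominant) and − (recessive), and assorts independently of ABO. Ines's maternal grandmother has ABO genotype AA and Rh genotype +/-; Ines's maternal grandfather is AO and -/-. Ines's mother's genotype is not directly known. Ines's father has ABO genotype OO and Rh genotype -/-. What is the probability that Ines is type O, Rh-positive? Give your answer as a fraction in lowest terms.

1/16

Ines's mother's ABO genotype from AA × AO: 1/2 AA, 1/2 AO.
Crossing each possibility with the father OO and summing P(type O): 1/2·0 + 1/2·1/2 = 1/4.
Similarly for Rh via the mother's Rh distribution: P(Rh+) = 1/4.
Independent loci: 1/4 × 1/4 = 1/16.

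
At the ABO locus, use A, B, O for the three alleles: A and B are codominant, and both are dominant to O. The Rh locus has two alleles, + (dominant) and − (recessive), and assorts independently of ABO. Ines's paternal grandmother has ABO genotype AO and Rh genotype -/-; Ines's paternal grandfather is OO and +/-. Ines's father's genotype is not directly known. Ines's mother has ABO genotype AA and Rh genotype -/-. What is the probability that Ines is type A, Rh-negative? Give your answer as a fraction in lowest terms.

3/4

Ines's father's ABO genotype from AO × OO: 1/2 AO, 1/2 OO.
Crossing each possibility with the mother AA and summing P(type A): 1/2·1 + 1/2·1 = 1.
Similarly for Rh via the father's Rh distribution: P(Rh-) = 3/4.
Independent loci: 1 × 3/4 = 3/4.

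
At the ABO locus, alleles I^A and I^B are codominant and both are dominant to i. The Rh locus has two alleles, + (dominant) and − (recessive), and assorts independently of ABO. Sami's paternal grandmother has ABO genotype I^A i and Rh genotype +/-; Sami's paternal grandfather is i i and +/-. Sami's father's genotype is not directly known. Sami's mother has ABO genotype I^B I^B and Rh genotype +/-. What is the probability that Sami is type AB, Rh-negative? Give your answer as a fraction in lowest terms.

Sami's father's ABO genotype from I^A i × i i: 1/2 I^A i, 1/2 i i.
Crossing each possibility with the mother I^B I^B and summing P(type AB): 1/2·1/2 + 1/2·0 = 1/4.
Similarly for Rh via the father's Rh distribution: P(Rh-) = 1/4.
Independent loci: 1/4 × 1/4 = 1/16.

1/16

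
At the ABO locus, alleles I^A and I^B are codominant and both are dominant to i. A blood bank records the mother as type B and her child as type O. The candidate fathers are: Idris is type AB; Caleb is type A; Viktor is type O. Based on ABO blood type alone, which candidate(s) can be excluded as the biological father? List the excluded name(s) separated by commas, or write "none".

A candidate is excluded only if no genotype consistent with his phenotype could produce a type O child with a type B mother.
Idris (type AB): no genotype consistent with that phenotype can produce a type-O child with a type-B mother.

Idris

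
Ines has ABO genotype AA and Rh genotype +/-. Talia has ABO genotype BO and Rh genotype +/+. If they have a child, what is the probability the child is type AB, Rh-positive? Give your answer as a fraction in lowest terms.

ABO cross AA × BO → offspring phenotypes: 1/2 A, 1/2 AB.
Rh cross +/- × +/+ → 1 Rh+.
Independent loci: P(type AB, Rh-positive) = 1/2 × 1 = 1/2.

1/2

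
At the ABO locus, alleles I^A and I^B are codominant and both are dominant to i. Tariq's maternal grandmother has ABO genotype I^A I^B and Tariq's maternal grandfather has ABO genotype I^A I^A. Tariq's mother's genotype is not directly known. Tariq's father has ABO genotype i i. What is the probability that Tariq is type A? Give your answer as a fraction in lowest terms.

3/4

Tariq's mother's ABO genotype from I^A I^B × I^A I^A: 1/2 I^A I^A, 1/2 I^A I^B.
Crossing each possibility with the father i i and summing P(type A): 1/2·1 + 1/2·1/2 = 3/4.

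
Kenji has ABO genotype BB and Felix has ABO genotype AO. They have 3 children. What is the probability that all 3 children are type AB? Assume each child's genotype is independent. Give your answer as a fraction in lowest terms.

ABO cross BB × AO → 1/2 B, 1/2 AB.
So P(type AB) = 1/2 per child.
All 3 independent: (1/2)^3 = 1/8.

1/8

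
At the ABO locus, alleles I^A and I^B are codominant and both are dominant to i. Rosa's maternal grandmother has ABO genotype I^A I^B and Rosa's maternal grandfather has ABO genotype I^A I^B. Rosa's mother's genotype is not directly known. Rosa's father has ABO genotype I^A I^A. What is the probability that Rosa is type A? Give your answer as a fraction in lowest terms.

1/2

Rosa's mother's ABO genotype from I^A I^B × I^A I^B: 1/4 I^A I^A, 1/2 I^A I^B, 1/4 I^B I^B.
Crossing each possibility with the father I^A I^A and summing P(type A): 1/4·1 + 1/2·1/2 + 1/4·0 = 1/2.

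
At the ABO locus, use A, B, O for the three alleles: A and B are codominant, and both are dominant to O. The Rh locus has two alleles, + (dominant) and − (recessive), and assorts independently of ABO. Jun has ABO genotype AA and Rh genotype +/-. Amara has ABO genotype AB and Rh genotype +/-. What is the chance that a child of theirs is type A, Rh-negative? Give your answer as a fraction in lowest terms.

1/8

ABO cross AA × AB → offspring phenotypes: 1/2 A, 1/2 AB.
Rh cross +/- × +/- → 3/4 Rh+, 1/4 Rh-.
Independent loci: P(type A, Rh-negative) = 1/2 × 1/4 = 1/8.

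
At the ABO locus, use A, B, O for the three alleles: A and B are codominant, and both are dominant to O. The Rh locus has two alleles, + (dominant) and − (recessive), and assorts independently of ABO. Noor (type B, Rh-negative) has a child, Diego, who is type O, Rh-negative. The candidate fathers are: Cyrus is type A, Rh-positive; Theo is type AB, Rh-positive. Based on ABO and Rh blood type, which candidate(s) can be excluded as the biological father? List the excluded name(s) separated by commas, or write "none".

Theo

A candidate is excluded only if no genotype consistent with his phenotype could produce a type O, Rh-negative child with a type B, Rh-negative mother.
Theo (type AB, Rh+): no genotype consistent with that phenotype can produce a type-O Rh- child with a type-B mother.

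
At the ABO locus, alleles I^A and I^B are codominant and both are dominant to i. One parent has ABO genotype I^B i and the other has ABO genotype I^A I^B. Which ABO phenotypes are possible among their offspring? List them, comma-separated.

Gametes from I^B i × I^A I^B give offspring ABO genotypes I^A I^B, I^A i, I^B I^B, I^B i, i.e. phenotypes A, B, AB.

A, B, AB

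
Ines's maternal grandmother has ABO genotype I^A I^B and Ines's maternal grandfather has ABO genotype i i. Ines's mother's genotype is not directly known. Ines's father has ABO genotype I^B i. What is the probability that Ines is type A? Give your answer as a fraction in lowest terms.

1/8

Ines's mother's ABO genotype from I^A I^B × i i: 1/2 I^A i, 1/2 I^B i.
Crossing each possibility with the father I^B i and summing P(type A): 1/2·1/4 + 1/2·0 = 1/8.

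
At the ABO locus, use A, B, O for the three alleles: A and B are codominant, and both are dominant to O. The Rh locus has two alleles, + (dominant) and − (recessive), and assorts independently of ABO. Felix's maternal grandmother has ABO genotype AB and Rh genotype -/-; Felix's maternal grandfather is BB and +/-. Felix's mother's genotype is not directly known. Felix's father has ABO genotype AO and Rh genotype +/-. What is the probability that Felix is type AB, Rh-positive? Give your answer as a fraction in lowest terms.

15/64

Felix's mother's ABO genotype from AB × BB: 1/2 AB, 1/2 BB.
Crossing each possibility with the father AO and summing P(type AB): 1/2·1/4 + 1/2·1/2 = 3/8.
Similarly for Rh via the mother's Rh distribution: P(Rh+) = 5/8.
Independent loci: 3/8 × 5/8 = 15/64.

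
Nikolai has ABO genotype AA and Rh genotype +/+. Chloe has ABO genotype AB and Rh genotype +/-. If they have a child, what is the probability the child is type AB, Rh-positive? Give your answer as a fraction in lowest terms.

ABO cross AA × AB → offspring phenotypes: 1/2 A, 1/2 AB.
Rh cross +/+ × +/- → 1 Rh+.
Independent loci: P(type AB, Rh-positive) = 1/2 × 1 = 1/2.

1/2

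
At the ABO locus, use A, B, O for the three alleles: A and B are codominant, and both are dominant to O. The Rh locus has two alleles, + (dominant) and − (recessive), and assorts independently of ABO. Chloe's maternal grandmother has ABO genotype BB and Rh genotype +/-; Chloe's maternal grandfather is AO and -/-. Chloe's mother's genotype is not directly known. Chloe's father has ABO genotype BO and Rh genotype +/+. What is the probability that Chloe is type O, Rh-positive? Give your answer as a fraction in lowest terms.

Chloe's mother's ABO genotype from BB × AO: 1/2 AB, 1/2 BO.
Crossing each possibility with the father BO and summing P(type O): 1/2·0 + 1/2·1/4 = 1/8.
Similarly for Rh via the mother's Rh distribution: P(Rh+) = 1.
Independent loci: 1/8 × 1 = 1/8.

1/8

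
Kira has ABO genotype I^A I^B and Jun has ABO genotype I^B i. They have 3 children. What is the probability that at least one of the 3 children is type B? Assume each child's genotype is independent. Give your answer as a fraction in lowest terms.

ABO cross I^A I^B × I^B i → 1/4 A, 1/2 B, 1/4 AB.
So P(type B) = 1/2 per child.
P(none) = (1/2)^3 = 1/8; P(at least one) = 1 − 1/8 = 7/8.

7/8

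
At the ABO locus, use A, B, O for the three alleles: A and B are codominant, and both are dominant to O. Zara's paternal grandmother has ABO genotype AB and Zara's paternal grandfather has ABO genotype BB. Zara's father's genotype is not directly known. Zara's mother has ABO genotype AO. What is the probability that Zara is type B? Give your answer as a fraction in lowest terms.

3/8

Zara's father's ABO genotype from AB × BB: 1/2 AB, 1/2 BB.
Crossing each possibility with the mother AO and summing P(type B): 1/2·1/4 + 1/2·1/2 = 3/8.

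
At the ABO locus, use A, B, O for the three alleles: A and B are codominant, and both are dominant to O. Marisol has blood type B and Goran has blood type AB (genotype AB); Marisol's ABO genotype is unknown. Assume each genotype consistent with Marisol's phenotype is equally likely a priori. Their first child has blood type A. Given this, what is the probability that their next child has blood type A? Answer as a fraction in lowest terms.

Possible genotypes: Marisol ∈ {BB, BO}; Goran ∈ {AB}.
Weight each parental genotype pair by prior × P(type-A child):
  BO × AB: posterior weight 1; P(next child type A) = 1/4.
Weighted sum = 1/4.

1/4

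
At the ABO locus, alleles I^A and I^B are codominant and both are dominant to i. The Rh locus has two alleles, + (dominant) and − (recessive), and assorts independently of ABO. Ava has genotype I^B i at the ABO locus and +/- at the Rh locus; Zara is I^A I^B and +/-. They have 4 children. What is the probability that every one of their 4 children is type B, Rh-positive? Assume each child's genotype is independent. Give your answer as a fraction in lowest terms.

81/4096

ABO cross I^B i × I^A I^B → 1/4 A, 1/2 B, 1/4 AB.
Rh cross +/- × +/- → 3/4 Rh+, 1/4 Rh-; so P(type B, Rh-positive) = 1/2 × 3/4 = 3/8 per child.
All 4 independent: (3/8)^4 = 81/4096.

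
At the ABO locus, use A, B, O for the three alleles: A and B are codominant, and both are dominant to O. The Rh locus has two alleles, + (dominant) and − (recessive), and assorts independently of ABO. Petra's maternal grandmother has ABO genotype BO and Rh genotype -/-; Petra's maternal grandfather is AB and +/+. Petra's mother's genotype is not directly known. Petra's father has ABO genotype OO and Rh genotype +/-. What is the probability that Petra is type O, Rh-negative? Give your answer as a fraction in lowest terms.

1/16

Petra's mother's ABO genotype from BO × AB: 1/4 AB, 1/4 AO, 1/4 BB, 1/4 BO.
Crossing each possibility with the father OO and summing P(type O): 1/4·0 + 1/4·1/2 + 1/4·0 + 1/4·1/2 = 1/4.
Similarly for Rh via the mother's Rh distribution: P(Rh-) = 1/4.
Independent loci: 1/4 × 1/4 = 1/16.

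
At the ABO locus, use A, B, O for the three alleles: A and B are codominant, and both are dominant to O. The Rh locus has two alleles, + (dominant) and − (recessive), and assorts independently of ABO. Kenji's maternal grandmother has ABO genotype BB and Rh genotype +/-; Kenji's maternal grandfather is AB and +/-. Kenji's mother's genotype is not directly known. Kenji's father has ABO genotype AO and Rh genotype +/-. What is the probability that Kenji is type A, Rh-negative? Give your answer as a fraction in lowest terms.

Kenji's mother's ABO genotype from BB × AB: 1/2 AB, 1/2 BB.
Crossing each possibility with the father AO and summing P(type A): 1/2·1/2 + 1/2·0 = 1/4.
Similarly for Rh via the mother's Rh distribution: P(Rh-) = 1/4.
Independent loci: 1/4 × 1/4 = 1/16.

1/16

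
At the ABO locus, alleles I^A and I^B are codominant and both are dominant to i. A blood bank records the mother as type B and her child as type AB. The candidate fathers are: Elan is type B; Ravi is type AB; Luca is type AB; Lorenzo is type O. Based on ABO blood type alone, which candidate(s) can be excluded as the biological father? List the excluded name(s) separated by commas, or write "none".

Elan, Lorenzo

A candidate is excluded only if no genotype consistent with his phenotype could produce a type AB child with a type B mother.
Elan (type B): no genotype consistent with that phenotype can produce a type-AB child with a type-B mother.
Lorenzo (type O): no genotype consistent with that phenotype can produce a type-AB child with a type-B mother.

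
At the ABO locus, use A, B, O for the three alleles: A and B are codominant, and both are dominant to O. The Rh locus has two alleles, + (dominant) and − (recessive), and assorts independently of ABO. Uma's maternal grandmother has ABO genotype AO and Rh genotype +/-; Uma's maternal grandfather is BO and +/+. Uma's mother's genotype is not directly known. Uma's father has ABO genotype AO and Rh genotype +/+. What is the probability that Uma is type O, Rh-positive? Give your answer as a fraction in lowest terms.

1/4

Uma's mother's ABO genotype from AO × BO: 1/4 AB, 1/4 AO, 1/4 BO, 1/4 OO.
Crossing each possibility with the father AO and summing P(type O): 1/4·0 + 1/4·1/4 + 1/4·1/4 + 1/4·1/2 = 1/4.
Similarly for Rh via the mother's Rh distribution: P(Rh+) = 1.
Independent loci: 1/4 × 1 = 1/4.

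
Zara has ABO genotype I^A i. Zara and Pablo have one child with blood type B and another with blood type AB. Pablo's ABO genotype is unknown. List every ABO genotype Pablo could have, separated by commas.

For each candidate genotype of Pablo, check whether crossing it with I^A i can produce every observed child phenotype.
  I^A I^A → possible child types {A} ✗
  I^A I^B → possible child types {A, B, AB} ✓
  I^A i → possible child types {O, A} ✗
  I^B I^B → possible child types {B, AB} ✓
  I^B i → possible child types {O, A, B, AB} ✓
  i i → possible child types {O, A} ✗

I^A I^B, I^B I^B, I^B i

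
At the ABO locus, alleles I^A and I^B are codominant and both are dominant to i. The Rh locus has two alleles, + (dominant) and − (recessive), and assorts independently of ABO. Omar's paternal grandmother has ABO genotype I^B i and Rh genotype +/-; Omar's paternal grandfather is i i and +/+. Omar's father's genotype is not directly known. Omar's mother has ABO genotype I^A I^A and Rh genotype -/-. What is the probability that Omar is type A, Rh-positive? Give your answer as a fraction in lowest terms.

9/16

Omar's father's ABO genotype from I^B i × i i: 1/2 I^B i, 1/2 i i.
Crossing each possibility with the mother I^A I^A and summing P(type A): 1/2·1/2 + 1/2·1 = 3/4.
Similarly for Rh via the father's Rh distribution: P(Rh+) = 3/4.
Independent loci: 3/4 × 3/4 = 9/16.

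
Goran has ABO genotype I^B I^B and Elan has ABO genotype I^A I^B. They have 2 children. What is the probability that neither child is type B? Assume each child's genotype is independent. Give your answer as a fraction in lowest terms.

1/4

ABO cross I^B I^B × I^A I^B → 1/2 B, 1/2 AB.
So P(type B) = 1/2 per child.
P(not type B) = 1/2 for one child; (1/2)^2 = 1/4.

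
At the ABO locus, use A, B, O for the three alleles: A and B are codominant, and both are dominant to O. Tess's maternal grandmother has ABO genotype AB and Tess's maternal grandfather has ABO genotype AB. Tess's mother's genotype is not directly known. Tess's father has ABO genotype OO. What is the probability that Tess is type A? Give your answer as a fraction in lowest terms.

Tess's mother's ABO genotype from AB × AB: 1/4 AA, 1/2 AB, 1/4 BB.
Crossing each possibility with the father OO and summing P(type A): 1/4·1 + 1/2·1/2 + 1/4·0 = 1/2.

1/2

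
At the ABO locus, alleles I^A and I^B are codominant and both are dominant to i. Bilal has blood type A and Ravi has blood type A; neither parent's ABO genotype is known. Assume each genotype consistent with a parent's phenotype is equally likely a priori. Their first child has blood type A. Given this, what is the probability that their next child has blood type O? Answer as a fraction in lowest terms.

1/20

Possible genotypes: Bilal ∈ {I^A I^A, I^A i}; Ravi ∈ {I^A I^A, I^A i}.
Weight each parental genotype pair by prior × P(type-A child):
  I^A I^A × I^A I^A: posterior weight 4/15; P(next child type O) = 0.
  I^A I^A × I^A i: posterior weight 4/15; P(next child type O) = 0.
  I^A i × I^A I^A: posterior weight 4/15; P(next child type O) = 0.
  I^A i × I^A i: posterior weight 1/5; P(next child type O) = 1/4.
Weighted sum = 1/20.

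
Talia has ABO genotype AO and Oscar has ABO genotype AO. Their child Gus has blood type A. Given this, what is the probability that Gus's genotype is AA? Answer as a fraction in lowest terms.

Cross AO × AO → 1/4 AA, 1/2 AO, 1/4 OO.
Type-A genotypes among offspring: AA (1/4), AO (1/2); total 3/4.
P(AA | type A) = (1/4) / (3/4) = 1/3.

1/3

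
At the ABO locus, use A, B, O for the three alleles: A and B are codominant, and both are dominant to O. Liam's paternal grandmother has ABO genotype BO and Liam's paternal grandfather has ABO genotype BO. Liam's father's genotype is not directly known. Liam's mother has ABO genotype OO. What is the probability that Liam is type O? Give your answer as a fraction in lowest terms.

1/2

Liam's father's ABO genotype from BO × BO: 1/4 BB, 1/2 BO, 1/4 OO.
Crossing each possibility with the mother OO and summing P(type O): 1/4·0 + 1/2·1/2 + 1/4·1 = 1/2.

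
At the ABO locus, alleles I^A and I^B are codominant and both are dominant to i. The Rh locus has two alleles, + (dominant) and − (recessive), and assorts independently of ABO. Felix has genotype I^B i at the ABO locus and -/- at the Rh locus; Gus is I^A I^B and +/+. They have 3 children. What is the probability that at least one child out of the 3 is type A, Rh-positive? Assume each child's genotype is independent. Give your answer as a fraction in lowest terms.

ABO cross I^B i × I^A I^B → 1/4 A, 1/2 B, 1/4 AB.
Rh cross -/- × +/+ → 1 Rh+; so P(type A, Rh-positive) = 1/4 × 1 = 1/4 per child.
P(none) = (3/4)^3 = 27/64; P(at least one) = 1 − 27/64 = 37/64.

37/64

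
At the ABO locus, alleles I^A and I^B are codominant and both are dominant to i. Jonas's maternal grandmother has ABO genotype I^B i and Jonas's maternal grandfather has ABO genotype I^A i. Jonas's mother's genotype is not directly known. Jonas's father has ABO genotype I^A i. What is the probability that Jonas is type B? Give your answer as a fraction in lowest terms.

Jonas's mother's ABO genotype from I^B i × I^A i: 1/4 I^A I^B, 1/4 I^A i, 1/4 I^B i, 1/4 i i.
Crossing each possibility with the father I^A i and summing P(type B): 1/4·1/4 + 1/4·0 + 1/4·1/4 + 1/4·0 = 1/8.

1/8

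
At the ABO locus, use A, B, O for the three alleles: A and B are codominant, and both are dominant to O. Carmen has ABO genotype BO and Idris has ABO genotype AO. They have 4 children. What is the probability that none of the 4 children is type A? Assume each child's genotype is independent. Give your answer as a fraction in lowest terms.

ABO cross BO × AO → 1/4 O, 1/4 A, 1/4 B, 1/4 AB.
So P(type A) = 1/4 per child.
P(not type A) = 3/4 for one child; (3/4)^4 = 81/256.

81/256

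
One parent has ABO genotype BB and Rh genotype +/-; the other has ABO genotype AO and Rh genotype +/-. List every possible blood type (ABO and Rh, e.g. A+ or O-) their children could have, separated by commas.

Gametes from BB × AO give offspring ABO genotypes AB, BO, i.e. phenotypes B, AB.
Rh cross +/- × +/- → phenotypes Rh+, Rh-.
Combining independently: B+, B-, AB+, AB-.

B+, B-, AB+, AB-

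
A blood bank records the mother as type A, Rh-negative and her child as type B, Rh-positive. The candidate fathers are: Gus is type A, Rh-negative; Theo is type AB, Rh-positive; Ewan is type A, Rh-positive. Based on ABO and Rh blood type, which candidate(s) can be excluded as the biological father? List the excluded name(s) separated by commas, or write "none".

A candidate is excluded only if no genotype consistent with his phenotype could produce a type B, Rh-positive child with a type A, Rh-negative mother.
Gus (type A, Rh-): no genotype consistent with that phenotype can produce a type-B Rh+ child with a type-A mother.
Ewan (type A, Rh+): no genotype consistent with that phenotype can produce a type-B Rh+ child with a type-A mother.

Gus, Ewan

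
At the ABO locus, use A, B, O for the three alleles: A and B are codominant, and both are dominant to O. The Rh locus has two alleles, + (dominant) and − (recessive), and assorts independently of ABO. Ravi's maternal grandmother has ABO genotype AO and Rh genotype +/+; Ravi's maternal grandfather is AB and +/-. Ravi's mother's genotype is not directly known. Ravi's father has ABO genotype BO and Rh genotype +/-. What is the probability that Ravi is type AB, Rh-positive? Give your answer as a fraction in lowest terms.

7/32

Ravi's mother's ABO genotype from AO × AB: 1/4 AA, 1/4 AB, 1/4 AO, 1/4 BO.
Crossing each possibility with the father BO and summing P(type AB): 1/4·1/2 + 1/4·1/4 + 1/4·1/4 + 1/4·0 = 1/4.
Similarly for Rh via the mother's Rh distribution: P(Rh+) = 7/8.
Independent loci: 1/4 × 7/8 = 7/32.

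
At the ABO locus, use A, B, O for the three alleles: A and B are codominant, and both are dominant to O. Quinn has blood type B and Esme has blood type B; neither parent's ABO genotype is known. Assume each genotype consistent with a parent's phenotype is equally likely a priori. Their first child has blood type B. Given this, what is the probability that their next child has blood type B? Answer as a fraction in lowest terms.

19/20

Possible genotypes: Quinn ∈ {BB, BO}; Esme ∈ {BB, BO}.
Weight each parental genotype pair by prior × P(type-B child):
  BB × BB: posterior weight 4/15; P(next child type B) = 1.
  BB × BO: posterior weight 4/15; P(next child type B) = 1.
  BO × BB: posterior weight 4/15; P(next child type B) = 1.
  BO × BO: posterior weight 1/5; P(next child type B) = 3/4.
Weighted sum = 19/20.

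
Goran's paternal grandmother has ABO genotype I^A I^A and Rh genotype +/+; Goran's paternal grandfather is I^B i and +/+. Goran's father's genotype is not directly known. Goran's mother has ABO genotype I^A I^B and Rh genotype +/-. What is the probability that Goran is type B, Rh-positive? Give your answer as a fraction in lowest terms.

Goran's father's ABO genotype from I^A I^A × I^B i: 1/2 I^A I^B, 1/2 I^A i.
Crossing each possibility with the mother I^A I^B and summing P(type B): 1/2·1/4 + 1/2·1/4 = 1/4.
Similarly for Rh via the father's Rh distribution: P(Rh+) = 1.
Independent loci: 1/4 × 1 = 1/4.

1/4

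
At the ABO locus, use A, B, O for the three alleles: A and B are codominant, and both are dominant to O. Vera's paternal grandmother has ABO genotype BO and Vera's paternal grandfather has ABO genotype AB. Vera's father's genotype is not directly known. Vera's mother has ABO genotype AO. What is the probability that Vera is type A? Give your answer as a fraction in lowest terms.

Vera's father's ABO genotype from BO × AB: 1/4 AB, 1/4 AO, 1/4 BB, 1/4 BO.
Crossing each possibility with the mother AO and summing P(type A): 1/4·1/2 + 1/4·3/4 + 1/4·0 + 1/4·1/4 = 3/8.

3/8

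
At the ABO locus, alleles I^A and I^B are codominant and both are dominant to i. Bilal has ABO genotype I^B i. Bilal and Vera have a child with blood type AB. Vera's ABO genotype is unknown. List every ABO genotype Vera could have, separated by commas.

For each candidate genotype of Vera, check whether crossing it with I^B i can produce every observed child phenotype.
  I^A I^A → possible child types {A, AB} ✓
  I^A I^B → possible child types {A, B, AB} ✓
  I^A i → possible child types {O, A, B, AB} ✓
  I^B I^B → possible child types {B} ✗
  I^B i → possible child types {O, B} ✗
  i i → possible child types {O, B} ✗

I^A I^A, I^A I^B, I^A i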